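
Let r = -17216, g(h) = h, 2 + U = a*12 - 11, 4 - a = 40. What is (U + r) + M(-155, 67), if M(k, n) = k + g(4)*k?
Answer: -18436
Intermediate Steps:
a = -36 (a = 4 - 1*40 = 4 - 40 = -36)
U = -445 (U = -2 + (-36*12 - 11) = -2 + (-432 - 11) = -2 - 443 = -445)
M(k, n) = 5*k (M(k, n) = k + 4*k = 5*k)
(U + r) + M(-155, 67) = (-445 - 17216) + 5*(-155) = -17661 - 775 = -18436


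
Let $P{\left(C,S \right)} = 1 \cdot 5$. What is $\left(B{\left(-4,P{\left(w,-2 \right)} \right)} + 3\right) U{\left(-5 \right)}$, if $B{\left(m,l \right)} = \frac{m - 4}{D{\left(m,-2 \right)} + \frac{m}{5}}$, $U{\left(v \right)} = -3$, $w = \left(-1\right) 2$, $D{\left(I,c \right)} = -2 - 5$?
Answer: $- \frac{157}{13} \approx -12.077$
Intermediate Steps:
$D{\left(I,c \right)} = -7$ ($D{\left(I,c \right)} = -2 - 5 = -7$)
$w = -2$
$P{\left(C,S \right)} = 5$
$B{\left(m,l \right)} = \frac{-4 + m}{-7 + \frac{m}{5}}$ ($B{\left(m,l \right)} = \frac{m - 4}{-7 + \frac{m}{5}} = \frac{-4 + m}{-7 + m \frac{1}{5}} = \frac{-4 + m}{-7 + \frac{m}{5}}$)
$\left(B{\left(-4,P{\left(w,-2 \right)} \right)} + 3\right) U{\left(-5 \right)} = \left(\frac{5 \left(-4 - 4\right)}{-35 - 4} + 3\right) \left(-3\right) = \left(5 \frac{1}{-39} \left(-8\right) + 3\right) \left(-3\right) = \left(5 \left(- \frac{1}{39}\right) \left(-8\right) + 3\right) \left(-3\right) = \left(\frac{40}{39} + 3\right) \left(-3\right) = \frac{157}{39} \left(-3\right) = - \frac{157}{13}$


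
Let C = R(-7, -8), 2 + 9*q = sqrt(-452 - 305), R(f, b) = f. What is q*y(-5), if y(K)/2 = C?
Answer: 28/9 - 14*I*sqrt(757)/9 ≈ 3.1111 - 42.799*I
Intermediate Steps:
q = -2/9 + I*sqrt(757)/9 (q = -2/9 + sqrt(-452 - 305)/9 = -2/9 + sqrt(-757)/9 = -2/9 + (I*sqrt(757))/9 = -2/9 + I*sqrt(757)/9 ≈ -0.22222 + 3.0571*I)
C = -7
y(K) = -14 (y(K) = 2*(-7) = -14)
q*y(-5) = (-2/9 + I*sqrt(757)/9)*(-14) = 28/9 - 14*I*sqrt(757)/9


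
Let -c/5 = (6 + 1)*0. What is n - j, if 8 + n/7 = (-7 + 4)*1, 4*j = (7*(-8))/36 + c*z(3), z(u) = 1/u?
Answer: -1379/18 ≈ -76.611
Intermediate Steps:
c = 0 (c = -5*(6 + 1)*0 = -35*0 = -5*0 = 0)
j = -7/18 (j = ((7*(-8))/36 + 0/3)/4 = (-56*1/36 + 0*(⅓))/4 = (-14/9 + 0)/4 = (¼)*(-14/9) = -7/18 ≈ -0.38889)
n = -77 (n = -56 + 7*((-7 + 4)*1) = -56 + 7*(-3*1) = -56 + 7*(-3) = -56 - 21 = -77)
n - j = -77 - 1*(-7/18) = -77 + 7/18 = -1379/18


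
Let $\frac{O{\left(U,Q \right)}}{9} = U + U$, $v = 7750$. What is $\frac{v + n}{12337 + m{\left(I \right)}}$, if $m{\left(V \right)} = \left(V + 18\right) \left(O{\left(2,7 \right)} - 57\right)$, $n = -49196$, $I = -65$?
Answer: $- \frac{20723}{6662} \approx -3.1106$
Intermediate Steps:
$O{\left(U,Q \right)} = 18 U$ ($O{\left(U,Q \right)} = 9 \left(U + U\right) = 9 \cdot 2 U = 18 U$)
$m{\left(V \right)} = -378 - 21 V$ ($m{\left(V \right)} = \left(V + 18\right) \left(18 \cdot 2 - 57\right) = \left(18 + V\right) \left(36 - 57\right) = \left(18 + V\right) \left(-21\right) = -378 - 21 V$)
$\frac{v + n}{12337 + m{\left(I \right)}} = \frac{7750 - 49196}{12337 - -987} = - \frac{41446}{12337 + \left(-378 + 1365\right)} = - \frac{41446}{12337 + 987} = - \frac{41446}{13324} = \left(-41446\right) \frac{1}{13324} = - \frac{20723}{6662}$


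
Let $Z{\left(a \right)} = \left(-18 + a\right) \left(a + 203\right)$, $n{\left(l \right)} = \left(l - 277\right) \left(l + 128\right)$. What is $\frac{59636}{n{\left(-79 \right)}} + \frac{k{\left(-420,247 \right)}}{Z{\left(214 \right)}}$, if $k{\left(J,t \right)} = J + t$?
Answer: $- \frac{24883609}{7274148} \approx -3.4208$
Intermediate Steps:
$n{\left(l \right)} = \left(-277 + l\right) \left(128 + l\right)$ ($n{\left(l \right)} = \left(l - 277\right) \left(128 + l\right) = \left(-277 + l\right) \left(128 + l\right)$)
$Z{\left(a \right)} = \left(-18 + a\right) \left(203 + a\right)$
$\frac{59636}{n{\left(-79 \right)}} + \frac{k{\left(-420,247 \right)}}{Z{\left(214 \right)}} = \frac{59636}{-35456 + \left(-79\right)^{2} - -11771} + \frac{-420 + 247}{-3654 + 214^{2} + 185 \cdot 214} = \frac{59636}{-35456 + 6241 + 11771} - \frac{173}{-3654 + 45796 + 39590} = \frac{59636}{-17444} - \frac{173}{81732} = 59636 \left(- \frac{1}{17444}\right) - \frac{173}{81732} = - \frac{14909}{4361} - \frac{173}{81732} = - \frac{24883609}{7274148}$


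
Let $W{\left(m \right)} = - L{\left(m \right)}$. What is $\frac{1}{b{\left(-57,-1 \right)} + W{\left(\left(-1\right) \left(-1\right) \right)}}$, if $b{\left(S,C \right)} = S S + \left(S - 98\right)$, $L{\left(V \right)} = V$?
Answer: $\frac{1}{3093} \approx 0.00032331$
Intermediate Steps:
$b{\left(S,C \right)} = -98 + S + S^{2}$ ($b{\left(S,C \right)} = S^{2} + \left(-98 + S\right) = -98 + S + S^{2}$)
$W{\left(m \right)} = - m$
$\frac{1}{b{\left(-57,-1 \right)} + W{\left(\left(-1\right) \left(-1\right) \right)}} = \frac{1}{\left(-98 - 57 + \left(-57\right)^{2}\right) - \left(-1\right) \left(-1\right)} = \frac{1}{\left(-98 - 57 + 3249\right) - 1} = \frac{1}{3094 - 1} = \frac{1}{3093}$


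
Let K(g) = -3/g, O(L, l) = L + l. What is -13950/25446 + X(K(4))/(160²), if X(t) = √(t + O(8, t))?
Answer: -2325/4241 + √26/51200 ≈ -0.54812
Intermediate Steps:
X(t) = √(8 + 2*t) (X(t) = √(t + (8 + t)) = √(8 + 2*t))
-13950/25446 + X(K(4))/(160²) = -13950/25446 + √(8 + 2*(-3/4))/(160²) = -13950*1/25446 + √(8 + 2*(-3*¼))/25600 = -2325/4241 + √(8 + 2*(-¾))*(1/25600) = -2325/4241 + √(8 - 3/2)*(1/25600) = -2325/4241 + √(13/2)*(1/25600) = -2325/4241 + (√26/2)*(1/25600) = -2325/4241 + √26/51200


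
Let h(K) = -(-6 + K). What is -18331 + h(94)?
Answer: -18419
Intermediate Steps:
h(K) = 6 - K
-18331 + h(94) = -18331 + (6 - 1*94) = -18331 + (6 - 94) = -18331 - 88 = -18419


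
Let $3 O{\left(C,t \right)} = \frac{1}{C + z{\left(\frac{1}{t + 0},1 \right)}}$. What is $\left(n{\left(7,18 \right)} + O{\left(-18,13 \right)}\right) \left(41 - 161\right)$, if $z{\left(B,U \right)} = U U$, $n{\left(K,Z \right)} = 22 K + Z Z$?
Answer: $- \frac{975080}{17} \approx -57358.0$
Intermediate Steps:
$n{\left(K,Z \right)} = Z^{2} + 22 K$ ($n{\left(K,Z \right)} = 22 K + Z^{2} = Z^{2} + 22 K$)
$z{\left(B,U \right)} = U^{2}$
$O{\left(C,t \right)} = \frac{1}{3 \left(1 + C\right)}$ ($O{\left(C,t \right)} = \frac{1}{3 \left(C + 1^{2}\right)} = \frac{1}{3 \left(C + 1\right)} = \frac{1}{3 \left(1 + C\right)}$)
$\left(n{\left(7,18 \right)} + O{\left(-18,13 \right)}\right) \left(41 - 161\right) = \left(\left(18^{2} + 22 \cdot 7\right) + \frac{1}{3 \left(1 - 18\right)}\right) \left(41 - 161\right) = \left(\left(324 + 154\right) + \frac{1}{3 \left(-17\right)}\right) \left(-120\right) = \left(478 + \frac{1}{3} \left(- \frac{1}{17}\right)\right) \left(-120\right) = \left(478 - \frac{1}{51}\right) \left(-120\right) = \frac{24377}{51} \left(-120\right) = - \frac{975080}{17}$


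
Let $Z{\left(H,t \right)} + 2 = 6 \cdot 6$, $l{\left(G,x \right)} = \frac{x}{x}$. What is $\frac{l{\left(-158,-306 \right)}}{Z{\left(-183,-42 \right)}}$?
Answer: $\frac{1}{34} \approx 0.029412$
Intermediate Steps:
$l{\left(G,x \right)} = 1$
$Z{\left(H,t \right)} = 34$ ($Z{\left(H,t \right)} = -2 + 6 \cdot 6 = -2 + 36 = 34$)
$\frac{l{\left(-158,-306 \right)}}{Z{\left(-183,-42 \right)}} = 1 \cdot \frac{1}{34} = \frac{1}{34}$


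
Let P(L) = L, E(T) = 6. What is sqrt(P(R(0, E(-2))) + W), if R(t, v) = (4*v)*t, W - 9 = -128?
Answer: I*sqrt(119) ≈ 10.909*I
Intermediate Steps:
W = -119 (W = 9 - 128 = -119)
R(t, v) = 4*t*v
sqrt(P(R(0, E(-2))) + W) = sqrt(4*0*6 - 119) = sqrt(0 - 119) = sqrt(-119) = I*sqrt(119)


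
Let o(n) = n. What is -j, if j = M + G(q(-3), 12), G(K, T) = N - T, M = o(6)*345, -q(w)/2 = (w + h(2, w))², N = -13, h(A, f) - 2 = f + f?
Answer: -2045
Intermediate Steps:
h(A, f) = 2 + 2*f (h(A, f) = 2 + (f + f) = 2 + 2*f)
q(w) = -2*(2 + 3*w)² (q(w) = -2*(w + (2 + 2*w))² = -2*(2 + 3*w)²)
M = 2070 (M = 6*345 = 2070)
G(K, T) = -13 - T
j = 2045 (j = 2070 + (-13 - 1*12) = 2070 + (-13 - 12) = 2070 - 25 = 2045)
-j = -1*2045 = -2045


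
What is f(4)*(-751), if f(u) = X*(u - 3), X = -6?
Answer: 4506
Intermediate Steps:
f(u) = 18 - 6*u (f(u) = -6*(u - 3) = -6*(-3 + u) = 18 - 6*u)
f(4)*(-751) = (18 - 6*4)*(-751) = (18 - 24)*(-751) = -6*(-751) = 4506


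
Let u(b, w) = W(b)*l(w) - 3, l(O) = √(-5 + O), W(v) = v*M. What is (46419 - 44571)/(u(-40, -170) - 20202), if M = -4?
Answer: -7467768/82544405 - 59136*I*√7/16508881 ≈ -0.09047 - 0.0094773*I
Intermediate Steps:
W(v) = -4*v (W(v) = v*(-4) = -4*v)
u(b, w) = -3 - 4*b*√(-5 + w) (u(b, w) = (-4*b)*√(-5 + w) - 3 = -4*b*√(-5 + w) - 3 = -3 - 4*b*√(-5 + w))
(46419 - 44571)/(u(-40, -170) - 20202) = (46419 - 44571)/((-3 - 4*(-40)*√(-5 - 170)) - 20202) = 1848/((-3 - 4*(-40)*√(-175)) - 20202) = 1848/((-3 - 4*(-40)*5*I*√7) - 20202) = 1848/((-3 + 800*I*√7) - 20202) = 1848/(-20205 + 800*I*√7)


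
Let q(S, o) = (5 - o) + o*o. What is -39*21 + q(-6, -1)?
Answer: -812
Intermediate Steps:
q(S, o) = 5 + o² - o (q(S, o) = (5 - o) + o² = 5 + o² - o)
-39*21 + q(-6, -1) = -39*21 + (5 + (-1)² - 1*(-1)) = -819 + (5 + 1 + 1) = -819 + 7 = -812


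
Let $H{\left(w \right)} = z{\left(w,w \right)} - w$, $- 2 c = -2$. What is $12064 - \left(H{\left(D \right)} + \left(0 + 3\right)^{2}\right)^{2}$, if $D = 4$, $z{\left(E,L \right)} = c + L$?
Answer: $11964$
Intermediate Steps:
$c = 1$ ($c = \left(- \frac{1}{2}\right) \left(-2\right) = 1$)
$z{\left(E,L \right)} = 1 + L$
$H{\left(w \right)} = 1$ ($H{\left(w \right)} = \left(1 + w\right) - w = 1$)
$12064 - \left(H{\left(D \right)} + \left(0 + 3\right)^{2}\right)^{2} = 12064 - \left(1 + \left(0 + 3\right)^{2}\right)^{2} = 12064 - \left(1 + 3^{2}\right)^{2} = 12064 - \left(1 + 9\right)^{2} = 12064 - 10^{2} = 12064 - 100 = 11964$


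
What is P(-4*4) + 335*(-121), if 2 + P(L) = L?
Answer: -40553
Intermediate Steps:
P(L) = -2 + L
P(-4*4) + 335*(-121) = (-2 - 4*4) + 335*(-121) = (-2 - 16) - 40535 = -18 - 40535 = -40553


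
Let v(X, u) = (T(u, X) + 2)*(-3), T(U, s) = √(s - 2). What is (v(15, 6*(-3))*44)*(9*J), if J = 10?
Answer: -23760 - 11880*√13 ≈ -66594.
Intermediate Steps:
T(U, s) = √(-2 + s)
v(X, u) = -6 - 3*√(-2 + X) (v(X, u) = (√(-2 + X) + 2)*(-3) = (2 + √(-2 + X))*(-3) = -6 - 3*√(-2 + X))
(v(15, 6*(-3))*44)*(9*J) = ((-6 - 3*√(-2 + 15))*44)*(9*10) = ((-6 - 3*√13)*44)*90 = (-264 - 132*√13)*90 = -23760 - 11880*√13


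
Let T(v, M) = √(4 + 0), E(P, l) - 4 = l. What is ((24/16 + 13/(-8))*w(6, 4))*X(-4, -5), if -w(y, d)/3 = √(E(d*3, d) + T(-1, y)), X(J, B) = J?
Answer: -3*√10/2 ≈ -4.7434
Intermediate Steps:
E(P, l) = 4 + l
T(v, M) = 2 (T(v, M) = √4 = 2)
w(y, d) = -3*√(6 + d) (w(y, d) = -3*√((4 + d) + 2) = -3*√(6 + d))
((24/16 + 13/(-8))*w(6, 4))*X(-4, -5) = ((24/16 + 13/(-8))*(-3*√(6 + 4)))*(-4) = ((24*(1/16) + 13*(-⅛))*(-3*√10))*(-4) = ((3/2 - 13/8)*(-3*√10))*(-4) = -(-3)*√10/8*(-4) = (3*√10/8)*(-4) = -3*√10/2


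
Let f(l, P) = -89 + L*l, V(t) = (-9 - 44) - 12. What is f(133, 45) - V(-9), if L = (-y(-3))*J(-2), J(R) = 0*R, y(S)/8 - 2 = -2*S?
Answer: -24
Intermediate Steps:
V(t) = -65 (V(t) = -53 - 12 = -65)
y(S) = 16 - 16*S (y(S) = 16 + 8*(-2*S) = 16 - 16*S)
J(R) = 0
L = 0 (L = -(16 - 16*(-3))*0 = -(16 + 48)*0 = -1*64*0 = -64*0 = 0)
f(l, P) = -89 (f(l, P) = -89 + 0*l = -89 + 0 = -89)
f(133, 45) - V(-9) = -89 - 1*(-65) = -89 + 65 = -24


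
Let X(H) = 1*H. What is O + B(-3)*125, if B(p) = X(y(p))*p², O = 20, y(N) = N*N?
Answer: 10145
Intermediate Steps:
y(N) = N²
X(H) = H
B(p) = p⁴ (B(p) = p²*p² = p⁴)
O + B(-3)*125 = 20 + (-3)⁴*125 = 20 + 81*125 = 20 + 10125 = 10145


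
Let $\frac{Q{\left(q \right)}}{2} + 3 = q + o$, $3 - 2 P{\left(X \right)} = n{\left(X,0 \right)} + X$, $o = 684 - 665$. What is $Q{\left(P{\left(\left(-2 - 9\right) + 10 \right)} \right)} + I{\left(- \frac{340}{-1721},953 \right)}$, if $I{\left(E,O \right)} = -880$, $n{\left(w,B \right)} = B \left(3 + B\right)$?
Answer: $-844$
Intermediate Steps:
$o = 19$
$P{\left(X \right)} = \frac{3}{2} - \frac{X}{2}$ ($P{\left(X \right)} = \frac{3}{2} - \frac{0 \left(3 + 0\right) + X}{2} = \frac{3}{2} - \frac{0 \cdot 3 + X}{2} = \frac{3}{2} - \frac{0 + X}{2} = \frac{3}{2} - \frac{X}{2}$)
$Q{\left(q \right)} = 32 + 2 q$ ($Q{\left(q \right)} = -6 + 2 \left(q + 19\right) = -6 + 2 \left(19 + q\right) = -6 + \left(38 + 2 q\right) = 32 + 2 q$)
$Q{\left(P{\left(\left(-2 - 9\right) + 10 \right)} \right)} + I{\left(- \frac{340}{-1721},953 \right)} = \left(32 + 2 \left(\frac{3}{2} - \frac{\left(-2 - 9\right) + 10}{2}\right)\right) - 880 = \left(32 + 2 \left(\frac{3}{2} - \frac{-11 + 10}{2}\right)\right) - 880 = \left(32 + 2 \left(\frac{3}{2} - - \frac{1}{2}\right)\right) - 880 = \left(32 + 2 \left(\frac{3}{2} + \frac{1}{2}\right)\right) - 880 = \left(32 + 2 \cdot 2\right) - 880 = \left(32 + 4\right) - 880 = 36 - 880 = -844$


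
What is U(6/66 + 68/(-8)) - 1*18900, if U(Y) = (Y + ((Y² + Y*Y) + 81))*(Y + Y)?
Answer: -29946660/1331 ≈ -22499.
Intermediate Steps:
U(Y) = 2*Y*(81 + Y + 2*Y²) (U(Y) = (Y + ((Y² + Y²) + 81))*(2*Y) = (Y + (2*Y² + 81))*(2*Y) = (Y + (81 + 2*Y²))*(2*Y) = (81 + Y + 2*Y²)*(2*Y) = 2*Y*(81 + Y + 2*Y²))
U(6/66 + 68/(-8)) - 1*18900 = 2*(6/66 + 68/(-8))*(81 + (6/66 + 68/(-8)) + 2*(6/66 + 68/(-8))²) - 1*18900 = 2*(6*(1/66) + 68*(-⅛))*(81 + (6*(1/66) + 68*(-⅛)) + 2*(6*(1/66) + 68*(-⅛))²) - 18900 = 2*(1/11 - 17/2)*(81 + (1/11 - 17/2) + 2*(1/11 - 17/2)²) - 18900 = 2*(-185/22)*(81 - 185/22 + 2*(-185/22)²) - 18900 = 2*(-185/22)*(81 - 185/22 + 2*(34225/484)) - 18900 = 2*(-185/22)*(81 - 185/22 + 34225/242) - 18900 = 2*(-185/22)*(25896/121) - 18900 = -4790760/1331 - 18900 = -29946660/1331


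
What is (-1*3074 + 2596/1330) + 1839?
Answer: -819977/665 ≈ -1233.0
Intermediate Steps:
(-1*3074 + 2596/1330) + 1839 = (-3074 + 2596*(1/1330)) + 1839 = (-3074 + 1298/665) + 1839 = -2042912/665 + 1839 = -819977/665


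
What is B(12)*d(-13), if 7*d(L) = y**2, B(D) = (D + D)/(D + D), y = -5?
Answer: 25/7 ≈ 3.5714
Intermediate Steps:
B(D) = 1 (B(D) = (2*D)/((2*D)) = (2*D)*(1/(2*D)) = 1)
d(L) = 25/7 (d(L) = (1/7)*(-5)**2 = (1/7)*25 = 25/7)
B(12)*d(-13) = 1*(25/7) = 25/7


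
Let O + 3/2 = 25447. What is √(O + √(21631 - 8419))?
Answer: √(101782 + 24*√367)/2 ≈ 159.88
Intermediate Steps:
O = 50891/2 (O = -3/2 + 25447 = 50891/2 ≈ 25446.)
√(O + √(21631 - 8419)) = √(50891/2 + √(21631 - 8419)) = √(50891/2 + √13212) = √(50891/2 + 6*√367)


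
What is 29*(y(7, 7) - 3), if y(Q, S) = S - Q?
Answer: -87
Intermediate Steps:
29*(y(7, 7) - 3) = 29*((7 - 1*7) - 3) = 29*((7 - 7) - 3) = 29*(0 - 3) = 29*(-3) = -87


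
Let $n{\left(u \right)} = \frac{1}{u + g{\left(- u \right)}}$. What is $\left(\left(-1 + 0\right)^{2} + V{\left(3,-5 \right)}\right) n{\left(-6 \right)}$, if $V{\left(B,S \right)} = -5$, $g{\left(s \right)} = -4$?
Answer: $\frac{2}{5} \approx 0.4$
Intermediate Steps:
$n{\left(u \right)} = \frac{1}{-4 + u}$ ($n{\left(u \right)} = \frac{1}{u - 4} = \frac{1}{-4 + u}$)
$\left(\left(-1 + 0\right)^{2} + V{\left(3,-5 \right)}\right) n{\left(-6 \right)} = \frac{\left(-1 + 0\right)^{2} - 5}{-4 - 6} = \frac{\left(-1\right)^{2} - 5}{-10} = \left(1 - 5\right) \left(- \frac{1}{10}\right) = \left(-4\right) \left(- \frac{1}{10}\right) = \frac{2}{5}$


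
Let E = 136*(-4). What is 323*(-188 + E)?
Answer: -236436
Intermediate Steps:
E = -544
323*(-188 + E) = 323*(-188 - 544) = 323*(-732) = -236436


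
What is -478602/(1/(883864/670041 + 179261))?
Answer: -6387374621379570/74449 ≈ -8.5795e+10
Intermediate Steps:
-478602/(1/(883864/670041 + 179261)) = -478602/(1/(120113103565/670041)) = -478602/670041/120113103565 = -478602*120113103565/670041 = -6387374621379570/74449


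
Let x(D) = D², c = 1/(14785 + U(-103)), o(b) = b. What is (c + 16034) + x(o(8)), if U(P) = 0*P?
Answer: 238008931/14785 ≈ 16098.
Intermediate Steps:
U(P) = 0
c = 1/14785 (c = 1/(14785 + 0) = 1/14785 ≈ 6.7636e-5)
(c + 16034) + x(o(8)) = (1/14785 + 16034) + 8² = 237062691/14785 + 64 = 238008931/14785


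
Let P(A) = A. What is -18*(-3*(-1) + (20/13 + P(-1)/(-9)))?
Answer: -1088/13 ≈ -83.692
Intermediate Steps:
-18*(-3*(-1) + (20/13 + P(-1)/(-9))) = -18*(-3*(-1) + (20/13 - 1/(-9))) = -18*(3 + (20*(1/13) - 1*(-⅑))) = -18*(3 + (20/13 + ⅑)) = -18*(3 + 193/117) = -18*544/117 = -1088/13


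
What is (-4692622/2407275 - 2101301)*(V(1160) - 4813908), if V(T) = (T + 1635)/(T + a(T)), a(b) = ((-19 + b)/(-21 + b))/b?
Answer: 37320888140567694373110555916/3689484851060775 ≈ 1.0115e+13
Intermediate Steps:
a(b) = (-19 + b)/(b*(-21 + b)) (a(b) = ((-19 + b)/(-21 + b))/b = (-19 + b)/(b*(-21 + b)))
V(T) = (1635 + T)/(T + (-19 + T)/(T*(-21 + T))) (V(T) = (T + 1635)/(T + (-19 + T)/(T*(-21 + T))) = (1635 + T)/(T + (-19 + T)/(T*(-21 + T))))
(-4692622/2407275 - 2101301)*(V(1160) - 4813908) = (-4692622/2407275 - 2101301)*(1160*(-21 + 1160)*(1635 + 1160)/(-19 + 1160 + 1160**2*(-21 + 1160)) - 4813908) = (-4692622*1/2407275 - 2101301)*(1160*1139*2795/(-19 + 1160 + 1345600*1139) - 4813908) = (-4692622/2407275 - 2101301)*(1160*1139*2795/(-19 + 1160 + 1532638400) - 4813908) = -5058414057397*(1160*1139*2795/1532639541 - 4813908)/2407275 = -5058414057397*(1160*(1/1532639541)*1139*2795 - 4813908)/2407275 = -5058414057397*(3692865800/1532639541 - 4813908)/2407275 = -5058414057397/2407275*(-7377982054670428/1532639541) = 37320888140567694373110555916/3689484851060775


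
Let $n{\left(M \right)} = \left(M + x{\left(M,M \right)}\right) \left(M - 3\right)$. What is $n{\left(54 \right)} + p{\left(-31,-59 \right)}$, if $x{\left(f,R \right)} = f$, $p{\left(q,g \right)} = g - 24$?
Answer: $5425$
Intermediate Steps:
$p{\left(q,g \right)} = -24 + g$
$n{\left(M \right)} = 2 M \left(-3 + M\right)$ ($n{\left(M \right)} = \left(M + M\right) \left(M - 3\right) = 2 M \left(-3 + M\right)$)
$n{\left(54 \right)} + p{\left(-31,-59 \right)} = 2 \cdot 54 \left(-3 + 54\right) - 83 = 2 \cdot 54 \cdot 51 - 83 = 5508 - 83 = 5425$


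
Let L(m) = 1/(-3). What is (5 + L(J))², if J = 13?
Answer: 196/9 ≈ 21.778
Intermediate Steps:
L(m) = -⅓
(5 + L(J))² = (5 - ⅓)² = (14/3)² = 196/9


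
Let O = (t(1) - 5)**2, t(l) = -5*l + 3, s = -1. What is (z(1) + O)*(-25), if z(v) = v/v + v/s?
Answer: -1225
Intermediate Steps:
z(v) = 1 - v (z(v) = v/v + v/(-1) = 1 + v*(-1) = 1 - v)
t(l) = 3 - 5*l
O = 49 (O = ((3 - 5*1) - 5)**2 = ((3 - 5) - 5)**2 = (-2 - 5)**2 = (-7)**2 = 49)
(z(1) + O)*(-25) = ((1 - 1*1) + 49)*(-25) = ((1 - 1) + 49)*(-25) = (0 + 49)*(-25) = 49*(-25) = -1225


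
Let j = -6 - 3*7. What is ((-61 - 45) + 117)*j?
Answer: -297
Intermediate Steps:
j = -27 (j = -6 - 21 = -27)
((-61 - 45) + 117)*j = ((-61 - 45) + 117)*(-27) = (-106 + 117)*(-27) = 11*(-27) = -297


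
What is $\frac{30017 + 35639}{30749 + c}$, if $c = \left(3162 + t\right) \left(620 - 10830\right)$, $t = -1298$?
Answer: $- \frac{65656}{19000691} \approx -0.0034555$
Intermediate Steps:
$c = -19031440$ ($c = \left(3162 - 1298\right) \left(620 - 10830\right) = 1864 \left(-10210\right) = -19031440$)
$\frac{30017 + 35639}{30749 + c} = \frac{30017 + 35639}{30749 - 19031440} = \frac{65656}{-19000691} = 65656 \left(- \frac{1}{19000691}\right) = - \frac{65656}{19000691}$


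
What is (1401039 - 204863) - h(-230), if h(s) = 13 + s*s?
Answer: 1143263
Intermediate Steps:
h(s) = 13 + s²
(1401039 - 204863) - h(-230) = (1401039 - 204863) - (13 + (-230)²) = 1196176 - (13 + 52900) = 1196176 - 1*52913 = 1196176 - 52913 = 1143263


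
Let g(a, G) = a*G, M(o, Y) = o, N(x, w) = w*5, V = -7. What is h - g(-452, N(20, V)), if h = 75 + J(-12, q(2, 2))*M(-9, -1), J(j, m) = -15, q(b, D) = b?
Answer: -15610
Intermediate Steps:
N(x, w) = 5*w
g(a, G) = G*a
h = 210 (h = 75 - 15*(-9) = 75 + 135 = 210)
h - g(-452, N(20, V)) = 210 - 5*(-7)*(-452) = 210 - (-35)*(-452) = 210 - 1*15820 = 210 - 15820 = -15610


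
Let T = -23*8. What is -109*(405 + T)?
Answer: -24089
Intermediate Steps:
T = -184
-109*(405 + T) = -109*(405 - 184) = -109*221 = -24089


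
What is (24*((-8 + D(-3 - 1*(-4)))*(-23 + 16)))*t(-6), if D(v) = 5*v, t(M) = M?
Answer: -3024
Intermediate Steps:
(24*((-8 + D(-3 - 1*(-4)))*(-23 + 16)))*t(-6) = (24*((-8 + 5*(-3 - 1*(-4)))*(-23 + 16)))*(-6) = (24*((-8 + 5*(-3 + 4))*(-7)))*(-6) = (24*((-8 + 5*1)*(-7)))*(-6) = (24*((-8 + 5)*(-7)))*(-6) = (24*(-3*(-7)))*(-6) = (24*21)*(-6) = 504*(-6) = -3024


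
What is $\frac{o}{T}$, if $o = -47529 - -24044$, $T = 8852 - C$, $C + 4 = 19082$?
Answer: $\frac{23485}{10226} \approx 2.2966$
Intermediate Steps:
$C = 19078$ ($C = -4 + 19082 = 19078$)
$T = -10226$ ($T = 8852 - 19078 = -10226$)
$o = -23485$ ($o = -47529 + 24044 = -23485$)
$\frac{o}{T} = - \frac{23485}{-10226} = \left(-23485\right) \left(- \frac{1}{10226}\right) = \frac{23485}{10226}$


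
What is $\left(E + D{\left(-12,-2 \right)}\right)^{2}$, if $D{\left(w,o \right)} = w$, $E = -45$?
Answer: $3249$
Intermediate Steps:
$\left(E + D{\left(-12,-2 \right)}\right)^{2} = \left(-45 - 12\right)^{2} = \left(-57\right)^{2} = 3249$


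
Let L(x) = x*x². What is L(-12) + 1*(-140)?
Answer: -1868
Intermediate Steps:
L(x) = x³
L(-12) + 1*(-140) = (-12)³ + 1*(-140) = -1728 - 140 = -1868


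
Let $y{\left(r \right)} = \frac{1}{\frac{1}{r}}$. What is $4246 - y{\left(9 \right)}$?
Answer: $4237$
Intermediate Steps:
$y{\left(r \right)} = r$
$4246 - y{\left(9 \right)} = 4246 - 9 = 4237$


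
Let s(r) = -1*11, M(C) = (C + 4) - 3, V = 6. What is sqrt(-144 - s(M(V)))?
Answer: I*sqrt(133) ≈ 11.533*I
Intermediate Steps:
M(C) = 1 + C (M(C) = (4 + C) - 3 = 1 + C)
s(r) = -11
sqrt(-144 - s(M(V))) = sqrt(-144 - 1*(-11)) = sqrt(-144 + 11) = sqrt(-133) = I*sqrt(133)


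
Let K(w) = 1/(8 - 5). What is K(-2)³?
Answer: 1/27 ≈ 0.037037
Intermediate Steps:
K(w) = ⅓ (K(w) = 1/3 = ⅓)
K(-2)³ = (⅓)³ = 1/27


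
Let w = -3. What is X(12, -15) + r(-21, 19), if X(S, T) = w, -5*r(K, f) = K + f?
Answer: -13/5 ≈ -2.6000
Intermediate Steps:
r(K, f) = -K/5 - f/5 (r(K, f) = -(K + f)/5 = -K/5 - f/5)
X(S, T) = -3
X(12, -15) + r(-21, 19) = -3 + (-⅕*(-21) - ⅕*19) = -3 + (21/5 - 19/5) = -3 + ⅖ = -13/5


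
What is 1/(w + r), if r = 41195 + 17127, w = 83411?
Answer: 1/141733 ≈ 7.0555e-6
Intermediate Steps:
r = 58322
1/(w + r) = 1/(83411 + 58322) = 1/141733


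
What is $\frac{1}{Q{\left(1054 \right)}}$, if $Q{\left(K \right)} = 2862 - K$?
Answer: $\frac{1}{1808} \approx 0.0005531$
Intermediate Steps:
$\frac{1}{Q{\left(1054 \right)}} = \frac{1}{2862 - 1054} = \frac{1}{1808}$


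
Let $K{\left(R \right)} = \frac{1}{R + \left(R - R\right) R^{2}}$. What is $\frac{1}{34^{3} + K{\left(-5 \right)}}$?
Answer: $\frac{5}{196519} \approx 2.5443 \cdot 10^{-5}$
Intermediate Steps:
$K{\left(R \right)} = \frac{1}{R}$ ($K{\left(R \right)} = \frac{1}{R + 0 R^{2}} = \frac{1}{R + 0} = \frac{1}{R}$)
$\frac{1}{34^{3} + K{\left(-5 \right)}} = \frac{1}{34^{3} + \frac{1}{-5}} = \frac{1}{39304 - \frac{1}{5}} = \frac{1}{\frac{196519}{5}} = \frac{5}{196519}$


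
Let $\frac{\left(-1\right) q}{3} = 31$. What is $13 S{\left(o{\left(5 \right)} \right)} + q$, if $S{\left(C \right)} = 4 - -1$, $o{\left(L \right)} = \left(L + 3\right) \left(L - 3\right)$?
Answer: $-28$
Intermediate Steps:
$q = -93$ ($q = \left(-3\right) 31 = -93$)
$o{\left(L \right)} = \left(-3 + L\right) \left(3 + L\right)$ ($o{\left(L \right)} = \left(3 + L\right) \left(-3 + L\right) = \left(-3 + L\right) \left(3 + L\right)$)
$S{\left(C \right)} = 5$ ($S{\left(C \right)} = 4 + 1 = 5$)
$13 S{\left(o{\left(5 \right)} \right)} + q = 13 \cdot 5 - 93 = 65 - 93 = -28$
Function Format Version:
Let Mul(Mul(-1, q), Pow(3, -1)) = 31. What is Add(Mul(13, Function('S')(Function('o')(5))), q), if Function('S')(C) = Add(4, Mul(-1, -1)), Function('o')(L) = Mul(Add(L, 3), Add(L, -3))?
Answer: -28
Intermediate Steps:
q = -93 (q = Mul(-3, 31) = -93)
Function('o')(L) = Mul(Add(-3, L), Add(3, L)) (Function('o')(L) = Mul(Add(3, L), Add(-3, L)) = Mul(Add(-3, L), Add(3, L)))
Function('S')(C) = 5 (Function('S')(C) = Add(4, 1) = 5)
Add(Mul(13, Function('S')(Function('o')(5))), q) = Add(Mul(13, 5), -93) = Add(65, -93) = -28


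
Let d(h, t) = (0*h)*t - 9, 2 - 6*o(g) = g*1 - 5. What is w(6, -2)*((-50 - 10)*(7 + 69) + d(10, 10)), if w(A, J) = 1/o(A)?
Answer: -27414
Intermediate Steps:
o(g) = 7/6 - g/6 (o(g) = ⅓ - (g*1 - 5)/6 = ⅓ - (g - 5)/6 = ⅓ - (-5 + g)/6 = ⅓ + (⅚ - g/6) = 7/6 - g/6)
d(h, t) = -9 (d(h, t) = 0*t - 9 = 0 - 9 = -9)
w(A, J) = 1/(7/6 - A/6)
w(6, -2)*((-50 - 10)*(7 + 69) + d(10, 10)) = (-6/(-7 + 6))*((-50 - 10)*(7 + 69) - 9) = (-6/(-1))*(-60*76 - 9) = (-6*(-1))*(-4560 - 9) = 6*(-4569) = -27414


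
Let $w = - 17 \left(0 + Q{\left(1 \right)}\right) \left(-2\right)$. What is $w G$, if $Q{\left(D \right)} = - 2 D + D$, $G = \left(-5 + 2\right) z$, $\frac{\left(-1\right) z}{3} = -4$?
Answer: $1224$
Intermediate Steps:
$z = 12$ ($z = \left(-3\right) \left(-4\right) = 12$)
$G = -36$ ($G = \left(-5 + 2\right) 12 = \left(-3\right) 12 = -36$)
$Q{\left(D \right)} = - D$
$w = -34$ ($w = - 17 \left(0 - 1\right) \left(-2\right) = \left(-17\right) \left(-1\right) \left(-2\right) = 17 \left(-2\right) = -34$)
$w G = \left(-34\right) \left(-36\right) = 1224$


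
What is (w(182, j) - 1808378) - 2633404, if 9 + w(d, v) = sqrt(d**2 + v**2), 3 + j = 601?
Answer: -4441791 + 442*sqrt(2) ≈ -4.4412e+6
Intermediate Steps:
j = 598 (j = -3 + 601 = 598)
w(d, v) = -9 + sqrt(d**2 + v**2)
(w(182, j) - 1808378) - 2633404 = ((-9 + sqrt(182**2 + 598**2)) - 1808378) - 2633404 = ((-9 + sqrt(33124 + 357604)) - 1808378) - 2633404 = ((-9 + sqrt(390728)) - 1808378) - 2633404 = ((-9 + 442*sqrt(2)) - 1808378) - 2633404 = (-1808387 + 442*sqrt(2)) - 2633404 = -4441791 + 442*sqrt(2)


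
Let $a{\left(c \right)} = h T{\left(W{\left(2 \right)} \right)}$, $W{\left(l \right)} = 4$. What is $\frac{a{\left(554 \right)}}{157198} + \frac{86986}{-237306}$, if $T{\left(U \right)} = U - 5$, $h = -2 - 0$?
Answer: $- \frac{3418387654}{9326007147} \approx -0.36654$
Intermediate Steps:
$h = -2$ ($h = -2 + 0 = -2$)
$T{\left(U \right)} = -5 + U$
$a{\left(c \right)} = 2$ ($a{\left(c \right)} = - 2 \left(-5 + 4\right) = \left(-2\right) \left(-1\right) = 2$)
$\frac{a{\left(554 \right)}}{157198} + \frac{86986}{-237306} = \frac{2}{157198} + \frac{86986}{-237306} = 2 \cdot \frac{1}{157198} + 86986 \left(- \frac{1}{237306}\right) = \frac{1}{78599} - \frac{43493}{118653} = - \frac{3418387654}{9326007147}$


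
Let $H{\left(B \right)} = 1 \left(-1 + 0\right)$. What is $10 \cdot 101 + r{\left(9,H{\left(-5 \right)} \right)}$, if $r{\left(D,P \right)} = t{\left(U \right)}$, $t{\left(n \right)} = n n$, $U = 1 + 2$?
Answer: $1019$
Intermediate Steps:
$U = 3$
$t{\left(n \right)} = n^{2}$
$H{\left(B \right)} = -1$ ($H{\left(B \right)} = 1 \left(-1\right) = -1$)
$r{\left(D,P \right)} = 9$ ($r{\left(D,P \right)} = 3^{2} = 9$)
$10 \cdot 101 + r{\left(9,H{\left(-5 \right)} \right)} = 10 \cdot 101 + 9 = 1010 + 9 = 1019$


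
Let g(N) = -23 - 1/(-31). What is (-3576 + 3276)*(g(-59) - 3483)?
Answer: 32605500/31 ≈ 1.0518e+6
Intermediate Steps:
g(N) = -712/31 (g(N) = -23 - 1*(-1/31) = -23 + 1/31 = -712/31)
(-3576 + 3276)*(g(-59) - 3483) = (-3576 + 3276)*(-712/31 - 3483) = -300*(-108685/31) = 32605500/31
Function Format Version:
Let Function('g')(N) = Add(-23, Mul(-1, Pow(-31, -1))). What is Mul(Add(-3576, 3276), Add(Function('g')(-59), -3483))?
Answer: Rational(32605500, 31) ≈ 1.0518e+6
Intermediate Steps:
Function('g')(N) = Rational(-712, 31) (Function('g')(N) = Add(-23, Mul(-1, Rational(-1, 31))) = Add(-23, Rational(1, 31)) = Rational(-712, 31))
Mul(Add(-3576, 3276), Add(Function('g')(-59), -3483)) = Mul(Add(-3576, 3276), Add(Rational(-712, 31), -3483)) = Mul(-300, Rational(-108685, 31)) = Rational(32605500, 31)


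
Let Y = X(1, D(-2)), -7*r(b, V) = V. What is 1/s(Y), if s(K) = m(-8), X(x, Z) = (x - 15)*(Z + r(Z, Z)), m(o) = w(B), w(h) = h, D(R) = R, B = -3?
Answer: -⅓ ≈ -0.33333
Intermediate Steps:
r(b, V) = -V/7
m(o) = -3
X(x, Z) = 6*Z*(-15 + x)/7 (X(x, Z) = (x - 15)*(Z - Z/7) = (-15 + x)*(6*Z/7) = 6*Z*(-15 + x)/7)
Y = 24 (Y = (6/7)*(-2)*(-15 + 1) = (6/7)*(-2)*(-14) = 24)
s(K) = -3
1/s(Y) = 1/(-3) = -⅓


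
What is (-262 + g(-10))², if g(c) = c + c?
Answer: 79524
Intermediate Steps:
g(c) = 2*c
(-262 + g(-10))² = (-262 + 2*(-10))² = (-262 - 20)² = (-282)² = 79524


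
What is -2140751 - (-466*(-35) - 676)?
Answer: -2156385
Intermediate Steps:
-2140751 - (-466*(-35) - 676) = -2140751 - (16310 - 676) = -2140751 - 1*15634 = -2140751 - 15634 = -2156385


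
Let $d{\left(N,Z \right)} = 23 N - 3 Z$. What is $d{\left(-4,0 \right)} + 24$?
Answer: $-68$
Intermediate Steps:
$d{\left(N,Z \right)} = - 3 Z + 23 N$
$d{\left(-4,0 \right)} + 24 = \left(\left(-3\right) 0 + 23 \left(-4\right)\right) + 24 = \left(0 - 92\right) + 24 = -92 + 24 = -68$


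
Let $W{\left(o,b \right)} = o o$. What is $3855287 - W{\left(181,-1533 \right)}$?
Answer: $3822526$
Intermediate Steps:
$W{\left(o,b \right)} = o^{2}$
$3855287 - W{\left(181,-1533 \right)} = 3855287 - 181^{2} = 3855287 - 32761 = 3822526$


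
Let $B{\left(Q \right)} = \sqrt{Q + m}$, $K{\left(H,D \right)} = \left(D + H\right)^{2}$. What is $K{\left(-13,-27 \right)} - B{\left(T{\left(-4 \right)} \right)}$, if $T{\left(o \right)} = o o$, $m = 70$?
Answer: $1600 - \sqrt{86} \approx 1590.7$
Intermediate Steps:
$T{\left(o \right)} = o^{2}$
$B{\left(Q \right)} = \sqrt{70 + Q}$ ($B{\left(Q \right)} = \sqrt{Q + 70} = \sqrt{70 + Q}$)
$K{\left(-13,-27 \right)} - B{\left(T{\left(-4 \right)} \right)} = \left(-27 - 13\right)^{2} - \sqrt{70 + \left(-4\right)^{2}} = \left(-40\right)^{2} - \sqrt{70 + 16} = 1600 - \sqrt{86}$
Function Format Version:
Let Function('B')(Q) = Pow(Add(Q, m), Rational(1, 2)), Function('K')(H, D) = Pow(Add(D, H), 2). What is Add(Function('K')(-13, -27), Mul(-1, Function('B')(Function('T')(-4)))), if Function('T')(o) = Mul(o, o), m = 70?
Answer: Add(1600, Mul(-1, Pow(86, Rational(1, 2)))) ≈ 1590.7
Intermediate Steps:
Function('T')(o) = Pow(o, 2)
Function('B')(Q) = Pow(Add(70, Q), Rational(1, 2)) (Function('B')(Q) = Pow(Add(Q, 70), Rational(1, 2)) = Pow(Add(70, Q), Rational(1, 2)))
Add(Function('K')(-13, -27), Mul(-1, Function('B')(Function('T')(-4)))) = Add(Pow(Add(-27, -13), 2), Mul(-1, Pow(Add(70, Pow(-4, 2)), Rational(1, 2)))) = Add(Pow(-40, 2), Mul(-1, Pow(Add(70, 16), Rational(1, 2)))) = Add(1600, Mul(-1, Pow(86, Rational(1, 2))))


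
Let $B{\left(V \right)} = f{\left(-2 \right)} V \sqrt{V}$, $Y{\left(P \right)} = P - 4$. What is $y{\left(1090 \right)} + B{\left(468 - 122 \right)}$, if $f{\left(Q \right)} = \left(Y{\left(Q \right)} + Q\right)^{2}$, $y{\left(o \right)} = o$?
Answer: $1090 + 22144 \sqrt{346} \approx 4.1299 \cdot 10^{5}$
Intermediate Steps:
$Y{\left(P \right)} = -4 + P$ ($Y{\left(P \right)} = P - 4 = -4 + P$)
$f{\left(Q \right)} = \left(-4 + 2 Q\right)^{2}$ ($f{\left(Q \right)} = \left(\left(-4 + Q\right) + Q\right)^{2} = \left(-4 + 2 Q\right)^{2}$)
$B{\left(V \right)} = 64 V^{\frac{3}{2}}$ ($B{\left(V \right)} = 4 \left(-2 - 2\right)^{2} V \sqrt{V} = 4 \left(-4\right)^{2} V \sqrt{V} = 4 \cdot 16 V \sqrt{V} = 64 V \sqrt{V} = 64 V^{\frac{3}{2}}$)
$y{\left(1090 \right)} + B{\left(468 - 122 \right)} = 1090 + 64 \left(468 - 122\right)^{\frac{3}{2}} = 1090 + 64 \cdot 346^{\frac{3}{2}} = 1090 + 64 \cdot 346 \sqrt{346} = 1090 + 22144 \sqrt{346}$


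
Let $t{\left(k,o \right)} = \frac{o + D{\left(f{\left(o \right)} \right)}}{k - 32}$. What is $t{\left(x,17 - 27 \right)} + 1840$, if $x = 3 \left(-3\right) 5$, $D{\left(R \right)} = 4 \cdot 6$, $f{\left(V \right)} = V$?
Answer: $\frac{20238}{11} \approx 1839.8$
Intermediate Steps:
$D{\left(R \right)} = 24$
$x = -45$ ($x = \left(-9\right) 5 = -45$)
$t{\left(k,o \right)} = \frac{24 + o}{-32 + k}$ ($t{\left(k,o \right)} = \frac{o + 24}{k - 32} = \frac{24 + o}{-32 + k}$)
$t{\left(x,17 - 27 \right)} + 1840 = \frac{24 + \left(17 - 27\right)}{-32 - 45} + 1840 = \frac{24 - 10}{-77} + 1840 = \left(- \frac{1}{77}\right) 14 + 1840 = - \frac{2}{11} + 1840 = \frac{20238}{11}$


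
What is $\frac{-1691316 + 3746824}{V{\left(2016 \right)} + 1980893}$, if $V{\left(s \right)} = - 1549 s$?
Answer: $- \frac{2055508}{1141891} \approx -1.8001$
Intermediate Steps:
$\frac{-1691316 + 3746824}{V{\left(2016 \right)} + 1980893} = \frac{-1691316 + 3746824}{\left(-1549\right) 2016 + 1980893} = \frac{2055508}{-3122784 + 1980893} = \frac{2055508}{-1141891} = 2055508 \left(- \frac{1}{1141891}\right) = - \frac{2055508}{1141891}$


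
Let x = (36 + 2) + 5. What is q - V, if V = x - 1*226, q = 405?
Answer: 588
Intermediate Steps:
x = 43 (x = 38 + 5 = 43)
V = -183 (V = 43 - 1*226 = 43 - 226 = -183)
q - V = 405 - 1*(-183) = 405 + 183 = 588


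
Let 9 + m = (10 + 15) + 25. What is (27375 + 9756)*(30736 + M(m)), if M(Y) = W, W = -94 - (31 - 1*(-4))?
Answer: 1136468517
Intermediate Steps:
m = 41 (m = -9 + ((10 + 15) + 25) = -9 + (25 + 25) = -9 + 50 = 41)
W = -129 (W = -94 - (31 + 4) = -94 - 1*35 = -94 - 35 = -129)
M(Y) = -129
(27375 + 9756)*(30736 + M(m)) = (27375 + 9756)*(30736 - 129) = 37131*30607 = 1136468517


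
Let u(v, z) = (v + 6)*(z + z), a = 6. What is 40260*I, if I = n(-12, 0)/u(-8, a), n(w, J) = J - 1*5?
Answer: 16775/2 ≈ 8387.5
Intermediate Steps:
n(w, J) = -5 + J (n(w, J) = J - 5 = -5 + J)
u(v, z) = 2*z*(6 + v) (u(v, z) = (6 + v)*(2*z) = 2*z*(6 + v))
I = 5/24 (I = (-5 + 0)/((2*6*(6 - 8))) = -5/(2*6*(-2)) = -5/(-24) = -5*(-1/24) = 5/24 ≈ 0.20833)
40260*I = 40260*(5/24) = 16775/2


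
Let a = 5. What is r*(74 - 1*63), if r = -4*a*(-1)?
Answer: 220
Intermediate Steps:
r = 20 (r = -4*5*(-1) = -20*(-1) = 20)
r*(74 - 1*63) = 20*(74 - 1*63) = 20*(74 - 63) = 20*11 = 220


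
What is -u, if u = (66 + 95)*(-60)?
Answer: 9660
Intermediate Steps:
u = -9660 (u = 161*(-60) = -9660)
-u = -1*(-9660) = 9660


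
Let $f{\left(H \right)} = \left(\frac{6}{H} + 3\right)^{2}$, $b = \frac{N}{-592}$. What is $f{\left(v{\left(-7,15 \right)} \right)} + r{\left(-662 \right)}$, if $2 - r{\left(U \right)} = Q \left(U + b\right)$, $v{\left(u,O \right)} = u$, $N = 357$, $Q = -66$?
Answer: $- \frac{634190429}{14504} \approx -43725.0$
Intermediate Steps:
$b = - \frac{357}{592}$ ($b = \frac{357}{-592} = 357 \left(- \frac{1}{592}\right) = - \frac{357}{592} \approx -0.60304$)
$f{\left(H \right)} = \left(3 + \frac{6}{H}\right)^{2}$
$r{\left(U \right)} = - \frac{11189}{296} + 66 U$ ($r{\left(U \right)} = 2 - - 66 \left(U - \frac{357}{592}\right) = 2 - - 66 \left(- \frac{357}{592} + U\right) = 2 - \left(\frac{11781}{296} - 66 U\right) = 2 + \left(- \frac{11781}{296} + 66 U\right) = - \frac{11189}{296} + 66 U$)
$f{\left(v{\left(-7,15 \right)} \right)} + r{\left(-662 \right)} = \frac{9 \left(2 - 7\right)^{2}}{49} + \left(- \frac{11189}{296} + 66 \left(-662\right)\right) = 9 \cdot \frac{1}{49} \left(-5\right)^{2} - \frac{12944021}{296} = 9 \cdot \frac{1}{49} \cdot 25 - \frac{12944021}{296} = \frac{225}{49} - \frac{12944021}{296} = - \frac{634190429}{14504}$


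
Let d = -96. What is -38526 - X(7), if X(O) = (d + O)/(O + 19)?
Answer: -1001587/26 ≈ -38523.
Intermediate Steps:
X(O) = (-96 + O)/(19 + O) (X(O) = (-96 + O)/(O + 19) = (-96 + O)/(19 + O))
-38526 - X(7) = -38526 - (-96 + 7)/(19 + 7) = -38526 - (-89)/26 = -38526 - 1*(-89/26) = -38526 + 89/26 = -1001587/26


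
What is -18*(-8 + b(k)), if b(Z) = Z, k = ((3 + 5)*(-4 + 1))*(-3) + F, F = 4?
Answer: -1224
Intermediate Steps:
k = 76 (k = ((3 + 5)*(-4 + 1))*(-3) + 4 = (8*(-3))*(-3) + 4 = -24*(-3) + 4 = 72 + 4 = 76)
-18*(-8 + b(k)) = -18*(-8 + 76) = -18*68 = -1224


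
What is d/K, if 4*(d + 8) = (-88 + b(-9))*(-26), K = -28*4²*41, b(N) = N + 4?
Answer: -1193/36736 ≈ -0.032475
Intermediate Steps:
b(N) = 4 + N
K = -18368 (K = -28*16*41 = -448*41 = -18368)
d = 1193/2 (d = -8 + ((-88 + (4 - 9))*(-26))/4 = -8 + ((-88 - 5)*(-26))/4 = -8 + (-93*(-26))/4 = -8 + (¼)*2418 = -8 + 1209/2 = 1193/2 ≈ 596.50)
d/K = (1193/2)/(-18368) = (1193/2)*(-1/18368) = -1193/36736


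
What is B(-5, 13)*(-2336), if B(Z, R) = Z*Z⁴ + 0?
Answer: 7300000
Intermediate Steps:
B(Z, R) = Z⁵ (B(Z, R) = Z⁵ + 0 = Z⁵)
B(-5, 13)*(-2336) = (-5)⁵*(-2336) = -3125*(-2336) = 7300000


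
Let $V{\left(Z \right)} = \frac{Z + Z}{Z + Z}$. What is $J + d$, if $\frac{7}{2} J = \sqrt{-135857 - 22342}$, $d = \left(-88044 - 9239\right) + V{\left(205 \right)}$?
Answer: $-97282 + \frac{2 i \sqrt{158199}}{7} \approx -97282.0 + 113.64 i$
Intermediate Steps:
$V{\left(Z \right)} = 1$ ($V{\left(Z \right)} = \frac{2 Z}{2 Z} = 2 Z \frac{1}{2 Z} = 1$)
$d = -97282$ ($d = \left(-88044 - 9239\right) + 1 = -97283 + 1 = -97282$)
$J = \frac{2 i \sqrt{158199}}{7}$ ($J = \frac{2 \sqrt{-135857 - 22342}}{7} = \frac{2 \sqrt{-158199}}{7} = \frac{2 i \sqrt{158199}}{7} \approx 113.64 i$)
$J + d = \frac{2 i \sqrt{158199}}{7} - 97282 = -97282 + \frac{2 i \sqrt{158199}}{7}$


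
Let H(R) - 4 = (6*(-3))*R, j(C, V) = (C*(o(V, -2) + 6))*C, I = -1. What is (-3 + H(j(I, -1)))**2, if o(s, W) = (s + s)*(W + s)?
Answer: 46225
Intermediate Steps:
o(s, W) = 2*s*(W + s) (o(s, W) = (2*s)*(W + s) = 2*s*(W + s))
j(C, V) = C**2*(6 + 2*V*(-2 + V)) (j(C, V) = (C*(2*V*(-2 + V) + 6))*C = (C*(6 + 2*V*(-2 + V)))*C = C**2*(6 + 2*V*(-2 + V)))
H(R) = 4 - 18*R (H(R) = 4 + (6*(-3))*R = 4 - 18*R)
(-3 + H(j(I, -1)))**2 = (-3 + (4 - 36*(-1)**2*(3 - (-2 - 1))))**2 = (-3 + (4 - 36*(3 - 1*(-3))))**2 = (-3 + (4 - 36*(3 + 3)))**2 = (-3 + (4 - 36*6))**2 = (-3 + (4 - 18*12))**2 = (-3 + (4 - 216))**2 = (-3 - 212)**2 = (-215)**2 = 46225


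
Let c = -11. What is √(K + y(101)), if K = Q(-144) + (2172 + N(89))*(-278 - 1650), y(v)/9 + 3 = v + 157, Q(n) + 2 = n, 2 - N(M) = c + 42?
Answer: I*√4129555 ≈ 2032.1*I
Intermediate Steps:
N(M) = -29 (N(M) = 2 - (-11 + 42) = 2 - 1*31 = 2 - 31 = -29)
Q(n) = -2 + n
y(v) = 1386 + 9*v (y(v) = -27 + 9*(v + 157) = -27 + 9*(157 + v) = -27 + (1413 + 9*v) = 1386 + 9*v)
K = -4131850 (K = (-2 - 144) + (2172 - 29)*(-278 - 1650) = -146 + 2143*(-1928) = -146 - 4131704 = -4131850)
√(K + y(101)) = √(-4131850 + (1386 + 9*101)) = √(-4131850 + (1386 + 909)) = √(-4131850 + 2295) = √(-4129555) = I*√4129555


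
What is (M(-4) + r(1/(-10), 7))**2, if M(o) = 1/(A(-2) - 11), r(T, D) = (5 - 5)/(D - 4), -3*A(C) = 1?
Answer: 9/1156 ≈ 0.0077855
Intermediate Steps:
A(C) = -1/3 (A(C) = -1/3*1 = -1/3)
r(T, D) = 0 (r(T, D) = 0/(-4 + D) = 0)
M(o) = -3/34 (M(o) = 1/(-1/3 - 11) = 1/(-34/3) = -3/34)
(M(-4) + r(1/(-10), 7))**2 = (-3/34 + 0)**2 = (-3/34)**2 = 9/1156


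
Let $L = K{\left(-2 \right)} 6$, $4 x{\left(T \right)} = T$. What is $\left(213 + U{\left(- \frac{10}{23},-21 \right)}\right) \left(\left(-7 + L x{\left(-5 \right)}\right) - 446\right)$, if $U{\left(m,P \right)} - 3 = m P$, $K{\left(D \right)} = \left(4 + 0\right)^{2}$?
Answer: $- \frac{2966994}{23} \approx -1.29 \cdot 10^{5}$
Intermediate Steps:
$K{\left(D \right)} = 16$ ($K{\left(D \right)} = 4^{2} = 16$)
$x{\left(T \right)} = \frac{T}{4}$
$L = 96$ ($L = 16 \cdot 6 = 96$)
$U{\left(m,P \right)} = 3 + P m$ ($U{\left(m,P \right)} = 3 + m P = 3 + P m$)
$\left(213 + U{\left(- \frac{10}{23},-21 \right)}\right) \left(\left(-7 + L x{\left(-5 \right)}\right) - 446\right) = \left(213 - \left(-3 + 21 \left(- \frac{10}{23}\right)\right)\right) \left(\left(-7 + 96 \cdot \frac{1}{4} \left(-5\right)\right) - 446\right) = \left(213 - \left(-3 + 21 \left(\left(-10\right) \frac{1}{23}\right)\right)\right) \left(\left(-7 + 96 \left(- \frac{5}{4}\right)\right) - 446\right) = \left(213 + \left(3 - - \frac{210}{23}\right)\right) \left(\left(-7 - 120\right) - 446\right) = \left(213 + \left(3 + \frac{210}{23}\right)\right) \left(-127 - 446\right) = \left(213 + \frac{279}{23}\right) \left(-573\right) = \frac{5178}{23} \left(-573\right) = - \frac{2966994}{23}$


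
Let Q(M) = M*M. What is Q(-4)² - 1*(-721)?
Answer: 977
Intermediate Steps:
Q(M) = M²
Q(-4)² - 1*(-721) = ((-4)²)² - 1*(-721) = 16² + 721 = 256 + 721 = 977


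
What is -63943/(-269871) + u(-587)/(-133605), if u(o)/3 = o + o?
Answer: 351614451/1335411665 ≈ 0.26330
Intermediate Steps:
u(o) = 6*o (u(o) = 3*(o + o) = 3*(2*o) = 6*o)
-63943/(-269871) + u(-587)/(-133605) = -63943/(-269871) + (6*(-587))/(-133605) = -63943*(-1/269871) - 3522*(-1/133605) = 63943/269871 + 1174/44535 = 351614451/1335411665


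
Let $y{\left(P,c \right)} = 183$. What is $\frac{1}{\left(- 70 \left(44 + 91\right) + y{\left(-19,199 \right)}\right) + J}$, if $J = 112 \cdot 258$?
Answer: $\frac{1}{19629} \approx 5.0945 \cdot 10^{-5}$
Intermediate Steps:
$J = 28896$
$\frac{1}{\left(- 70 \left(44 + 91\right) + y{\left(-19,199 \right)}\right) + J} = \frac{1}{\left(- 70 \left(44 + 91\right) + 183\right) + 28896} = \frac{1}{\left(\left(-70\right) 135 + 183\right) + 28896} = \frac{1}{\left(-9450 + 183\right) + 28896} = \frac{1}{-9267 + 28896} = \frac{1}{19629}$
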